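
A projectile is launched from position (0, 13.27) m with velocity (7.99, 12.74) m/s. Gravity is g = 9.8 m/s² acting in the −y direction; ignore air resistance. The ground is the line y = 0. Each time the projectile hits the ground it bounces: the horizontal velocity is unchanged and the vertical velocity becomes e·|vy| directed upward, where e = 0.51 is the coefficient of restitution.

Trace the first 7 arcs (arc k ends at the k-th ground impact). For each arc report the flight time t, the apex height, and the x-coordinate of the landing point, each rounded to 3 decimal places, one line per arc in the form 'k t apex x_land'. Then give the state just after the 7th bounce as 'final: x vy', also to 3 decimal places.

1 3.397 21.551 27.143
2 2.139 5.605 44.235
3 1.091 1.458 52.952
4 0.556 0.379 57.397
5 0.284 0.099 59.665
6 0.145 0.026 60.821
7 0.074 0.007 61.411
final: 61.411 0.184

Arc 1: start y=13.270, vy=12.740 → t=3.397, apex=21.551, x_land=27.143, impact vy=-20.552
  bounce: vy ← 0.51·20.552 = 10.482
Arc 2: start y=0.000, vy=10.482 → t=2.139, apex=5.605, x_land=44.235, impact vy=-10.482
  bounce: vy ← 0.51·10.482 = 5.346
Arc 3: start y=0.000, vy=5.346 → t=1.091, apex=1.458, x_land=52.952, impact vy=-5.346
  bounce: vy ← 0.51·5.346 = 2.726
Arc 4: start y=0.000, vy=2.726 → t=0.556, apex=0.379, x_land=57.397, impact vy=-2.726
  bounce: vy ← 0.51·2.726 = 1.390
Arc 5: start y=0.000, vy=1.390 → t=0.284, apex=0.099, x_land=59.665, impact vy=-1.390
  bounce: vy ← 0.51·1.390 = 0.709
Arc 6: start y=0.000, vy=0.709 → t=0.145, apex=0.026, x_land=60.821, impact vy=-0.709
  bounce: vy ← 0.51·0.709 = 0.362
Arc 7: start y=0.000, vy=0.362 → t=0.074, apex=0.007, x_land=61.411, impact vy=-0.362
  bounce: vy ← 0.51·0.362 = 0.184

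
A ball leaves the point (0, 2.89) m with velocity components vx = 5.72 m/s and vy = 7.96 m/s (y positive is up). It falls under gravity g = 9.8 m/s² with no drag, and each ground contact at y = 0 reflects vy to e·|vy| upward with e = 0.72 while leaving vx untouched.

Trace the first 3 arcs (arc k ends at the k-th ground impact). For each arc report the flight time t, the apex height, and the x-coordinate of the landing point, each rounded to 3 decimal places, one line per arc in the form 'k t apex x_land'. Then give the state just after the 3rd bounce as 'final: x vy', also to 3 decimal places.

Arc 1: start y=2.890, vy=7.960 → t=1.930, apex=6.123, x_land=11.040, impact vy=-10.955
  bounce: vy ← 0.72·10.955 = 7.887
Arc 2: start y=0.000, vy=7.887 → t=1.610, apex=3.174, x_land=20.247, impact vy=-7.887
  bounce: vy ← 0.72·7.887 = 5.679
Arc 3: start y=0.000, vy=5.679 → t=1.159, apex=1.645, x_land=26.877, impact vy=-5.679
  bounce: vy ← 0.72·5.679 = 4.089

1 1.930 6.123 11.040
2 1.610 3.174 20.247
3 1.159 1.645 26.877
final: 26.877 4.089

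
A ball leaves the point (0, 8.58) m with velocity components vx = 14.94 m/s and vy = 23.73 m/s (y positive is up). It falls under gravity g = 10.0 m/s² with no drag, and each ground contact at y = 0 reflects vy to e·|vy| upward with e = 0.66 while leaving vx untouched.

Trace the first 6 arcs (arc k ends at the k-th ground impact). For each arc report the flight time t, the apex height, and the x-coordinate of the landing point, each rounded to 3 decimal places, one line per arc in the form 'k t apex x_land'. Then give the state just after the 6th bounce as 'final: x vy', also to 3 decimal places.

1 5.084 36.736 75.948
2 3.578 16.002 129.403
3 2.361 6.970 164.683
4 1.559 3.036 187.967
5 1.029 1.323 203.335
6 0.679 0.576 213.478
final: 213.478 2.240

Arc 1: start y=8.580, vy=23.730 → t=5.084, apex=36.736, x_land=75.948, impact vy=-27.106
  bounce: vy ← 0.66·27.106 = 17.890
Arc 2: start y=0.000, vy=17.890 → t=3.578, apex=16.002, x_land=129.403, impact vy=-17.890
  bounce: vy ← 0.66·17.890 = 11.807
Arc 3: start y=0.000, vy=11.807 → t=2.361, apex=6.970, x_land=164.683, impact vy=-11.807
  bounce: vy ← 0.66·11.807 = 7.793
Arc 4: start y=0.000, vy=7.793 → t=1.559, apex=3.036, x_land=187.967, impact vy=-7.793
  bounce: vy ← 0.66·7.793 = 5.143
Arc 5: start y=0.000, vy=5.143 → t=1.029, apex=1.323, x_land=203.335, impact vy=-5.143
  bounce: vy ← 0.66·5.143 = 3.395
Arc 6: start y=0.000, vy=3.395 → t=0.679, apex=0.576, x_land=213.478, impact vy=-3.395
  bounce: vy ← 0.66·3.395 = 2.240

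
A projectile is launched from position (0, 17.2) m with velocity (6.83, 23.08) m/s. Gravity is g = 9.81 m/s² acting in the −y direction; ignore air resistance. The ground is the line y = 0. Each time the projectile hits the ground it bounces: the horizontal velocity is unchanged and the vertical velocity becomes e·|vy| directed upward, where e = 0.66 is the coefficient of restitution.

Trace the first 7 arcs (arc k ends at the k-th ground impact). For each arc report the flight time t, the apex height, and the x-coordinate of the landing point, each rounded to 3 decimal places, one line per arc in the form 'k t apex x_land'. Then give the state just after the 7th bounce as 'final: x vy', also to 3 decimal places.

Arc 1: start y=17.200, vy=23.080 → t=5.360, apex=44.350, x_land=36.607, impact vy=-29.498
  bounce: vy ← 0.66·29.498 = 19.469
Arc 2: start y=0.000, vy=19.469 → t=3.969, apex=19.319, x_land=63.716, impact vy=-19.469
  bounce: vy ← 0.66·19.469 = 12.849
Arc 3: start y=0.000, vy=12.849 → t=2.620, apex=8.415, x_land=81.608, impact vy=-12.849
  bounce: vy ← 0.66·12.849 = 8.481
Arc 4: start y=0.000, vy=8.481 → t=1.729, apex=3.666, x_land=93.417, impact vy=-8.481
  bounce: vy ← 0.66·8.481 = 5.597
Arc 5: start y=0.000, vy=5.597 → t=1.141, apex=1.597, x_land=101.211, impact vy=-5.597
  bounce: vy ← 0.66·5.597 = 3.694
Arc 6: start y=0.000, vy=3.694 → t=0.753, apex=0.696, x_land=106.355, impact vy=-3.694
  bounce: vy ← 0.66·3.694 = 2.438
Arc 7: start y=0.000, vy=2.438 → t=0.497, apex=0.303, x_land=109.750, impact vy=-2.438
  bounce: vy ← 0.66·2.438 = 1.609

1 5.360 44.350 36.607
2 3.969 19.319 63.716
3 2.620 8.415 81.608
4 1.729 3.666 93.417
5 1.141 1.597 101.211
6 0.753 0.696 106.355
7 0.497 0.303 109.750
final: 109.750 1.609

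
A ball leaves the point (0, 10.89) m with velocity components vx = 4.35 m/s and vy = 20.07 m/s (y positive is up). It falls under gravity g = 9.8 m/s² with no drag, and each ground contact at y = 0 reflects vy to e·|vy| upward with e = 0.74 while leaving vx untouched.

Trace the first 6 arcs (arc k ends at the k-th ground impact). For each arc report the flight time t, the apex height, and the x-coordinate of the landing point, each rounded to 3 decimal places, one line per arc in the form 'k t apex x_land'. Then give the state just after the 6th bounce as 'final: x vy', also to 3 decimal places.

Arc 1: start y=10.890, vy=20.070 → t=4.581, apex=31.441, x_land=19.928, impact vy=-24.824
  bounce: vy ← 0.74·24.824 = 18.370
Arc 2: start y=0.000, vy=18.370 → t=3.749, apex=17.217, x_land=36.236, impact vy=-18.370
  bounce: vy ← 0.74·18.370 = 13.594
Arc 3: start y=0.000, vy=13.594 → t=2.774, apex=9.428, x_land=48.304, impact vy=-13.594
  bounce: vy ← 0.74·13.594 = 10.059
Arc 4: start y=0.000, vy=10.059 → t=2.053, apex=5.163, x_land=57.234, impact vy=-10.059
  bounce: vy ← 0.74·10.059 = 7.444
Arc 5: start y=0.000, vy=7.444 → t=1.519, apex=2.827, x_land=63.842, impact vy=-7.444
  bounce: vy ← 0.74·7.444 = 5.509
Arc 6: start y=0.000, vy=5.509 → t=1.124, apex=1.548, x_land=68.733, impact vy=-5.509
  bounce: vy ← 0.74·5.509 = 4.076

1 4.581 31.441 19.928
2 3.749 17.217 36.236
3 2.774 9.428 48.304
4 2.053 5.163 57.234
5 1.519 2.827 63.842
6 1.124 1.548 68.733
final: 68.733 4.076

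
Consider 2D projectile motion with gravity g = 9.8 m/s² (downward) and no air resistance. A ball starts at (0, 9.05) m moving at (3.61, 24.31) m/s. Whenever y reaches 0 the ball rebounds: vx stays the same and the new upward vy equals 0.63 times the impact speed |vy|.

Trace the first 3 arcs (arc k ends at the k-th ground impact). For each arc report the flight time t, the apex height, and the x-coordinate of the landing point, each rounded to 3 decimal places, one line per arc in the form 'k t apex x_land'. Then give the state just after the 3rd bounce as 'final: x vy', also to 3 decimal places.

1 5.309 39.202 19.166
2 3.564 15.559 32.032
3 2.245 6.175 40.137
final: 40.137 6.931

Arc 1: start y=9.050, vy=24.310 → t=5.309, apex=39.202, x_land=19.166, impact vy=-27.719
  bounce: vy ← 0.63·27.719 = 17.463
Arc 2: start y=0.000, vy=17.463 → t=3.564, apex=15.559, x_land=32.032, impact vy=-17.463
  bounce: vy ← 0.63·17.463 = 11.002
Arc 3: start y=0.000, vy=11.002 → t=2.245, apex=6.175, x_land=40.137, impact vy=-11.002
  bounce: vy ← 0.63·11.002 = 6.931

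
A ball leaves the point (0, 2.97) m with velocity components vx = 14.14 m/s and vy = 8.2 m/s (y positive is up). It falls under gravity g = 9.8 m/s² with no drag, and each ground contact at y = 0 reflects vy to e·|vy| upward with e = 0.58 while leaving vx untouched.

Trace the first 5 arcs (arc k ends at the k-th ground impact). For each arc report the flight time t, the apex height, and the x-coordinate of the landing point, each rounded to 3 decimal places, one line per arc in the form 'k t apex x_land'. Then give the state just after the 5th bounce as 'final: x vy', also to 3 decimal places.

1 1.980 6.401 27.992
2 1.326 2.153 46.739
3 0.769 0.724 57.612
4 0.446 0.244 63.918
5 0.259 0.082 67.576
final: 67.576 0.735

Arc 1: start y=2.970, vy=8.200 → t=1.980, apex=6.401, x_land=27.992, impact vy=-11.201
  bounce: vy ← 0.58·11.201 = 6.496
Arc 2: start y=0.000, vy=6.496 → t=1.326, apex=2.153, x_land=46.739, impact vy=-6.496
  bounce: vy ← 0.58·6.496 = 3.768
Arc 3: start y=0.000, vy=3.768 → t=0.769, apex=0.724, x_land=57.612, impact vy=-3.768
  bounce: vy ← 0.58·3.768 = 2.185
Arc 4: start y=0.000, vy=2.185 → t=0.446, apex=0.244, x_land=63.918, impact vy=-2.185
  bounce: vy ← 0.58·2.185 = 1.268
Arc 5: start y=0.000, vy=1.268 → t=0.259, apex=0.082, x_land=67.576, impact vy=-1.268
  bounce: vy ← 0.58·1.268 = 0.735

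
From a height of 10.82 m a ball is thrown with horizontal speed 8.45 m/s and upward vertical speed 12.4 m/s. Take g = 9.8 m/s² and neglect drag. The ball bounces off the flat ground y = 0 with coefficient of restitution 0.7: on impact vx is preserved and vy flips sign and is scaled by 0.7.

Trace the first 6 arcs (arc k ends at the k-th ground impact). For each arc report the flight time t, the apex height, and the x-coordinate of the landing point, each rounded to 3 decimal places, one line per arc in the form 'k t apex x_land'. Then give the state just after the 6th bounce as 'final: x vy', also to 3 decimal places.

1 3.217 18.665 27.184
2 2.732 9.146 50.272
3 1.913 4.481 66.435
4 1.339 2.196 77.748
5 0.937 1.076 85.667
6 0.656 0.527 91.211
final: 91.211 2.250

Arc 1: start y=10.820, vy=12.400 → t=3.217, apex=18.665, x_land=27.184, impact vy=-19.127
  bounce: vy ← 0.7·19.127 = 13.389
Arc 2: start y=0.000, vy=13.389 → t=2.732, apex=9.146, x_land=50.272, impact vy=-13.389
  bounce: vy ← 0.7·13.389 = 9.372
Arc 3: start y=0.000, vy=9.372 → t=1.913, apex=4.481, x_land=66.435, impact vy=-9.372
  bounce: vy ← 0.7·9.372 = 6.560
Arc 4: start y=0.000, vy=6.560 → t=1.339, apex=2.196, x_land=77.748, impact vy=-6.560
  bounce: vy ← 0.7·6.560 = 4.592
Arc 5: start y=0.000, vy=4.592 → t=0.937, apex=1.076, x_land=85.667, impact vy=-4.592
  bounce: vy ← 0.7·4.592 = 3.215
Arc 6: start y=0.000, vy=3.215 → t=0.656, apex=0.527, x_land=91.211, impact vy=-3.215
  bounce: vy ← 0.7·3.215 = 2.250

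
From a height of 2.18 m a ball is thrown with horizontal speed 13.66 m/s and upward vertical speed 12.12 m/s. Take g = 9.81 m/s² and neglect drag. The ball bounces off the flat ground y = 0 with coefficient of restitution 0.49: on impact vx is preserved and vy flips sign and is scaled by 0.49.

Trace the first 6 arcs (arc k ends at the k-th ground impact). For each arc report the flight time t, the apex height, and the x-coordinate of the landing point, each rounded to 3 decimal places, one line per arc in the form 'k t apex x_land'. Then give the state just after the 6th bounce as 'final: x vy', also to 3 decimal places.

1 2.639 9.667 36.053
2 1.376 2.321 54.847
3 0.674 0.557 64.055
4 0.330 0.134 68.568
5 0.162 0.032 70.779
6 0.079 0.008 71.862
final: 71.862 0.191

Arc 1: start y=2.180, vy=12.120 → t=2.639, apex=9.667, x_land=36.053, impact vy=-13.772
  bounce: vy ← 0.49·13.772 = 6.748
Arc 2: start y=0.000, vy=6.748 → t=1.376, apex=2.321, x_land=54.847, impact vy=-6.748
  bounce: vy ← 0.49·6.748 = 3.307
Arc 3: start y=0.000, vy=3.307 → t=0.674, apex=0.557, x_land=64.055, impact vy=-3.307
  bounce: vy ← 0.49·3.307 = 1.620
Arc 4: start y=0.000, vy=1.620 → t=0.330, apex=0.134, x_land=68.568, impact vy=-1.620
  bounce: vy ← 0.49·1.620 = 0.794
Arc 5: start y=0.000, vy=0.794 → t=0.162, apex=0.032, x_land=70.779, impact vy=-0.794
  bounce: vy ← 0.49·0.794 = 0.389
Arc 6: start y=0.000, vy=0.389 → t=0.079, apex=0.008, x_land=71.862, impact vy=-0.389
  bounce: vy ← 0.49·0.389 = 0.191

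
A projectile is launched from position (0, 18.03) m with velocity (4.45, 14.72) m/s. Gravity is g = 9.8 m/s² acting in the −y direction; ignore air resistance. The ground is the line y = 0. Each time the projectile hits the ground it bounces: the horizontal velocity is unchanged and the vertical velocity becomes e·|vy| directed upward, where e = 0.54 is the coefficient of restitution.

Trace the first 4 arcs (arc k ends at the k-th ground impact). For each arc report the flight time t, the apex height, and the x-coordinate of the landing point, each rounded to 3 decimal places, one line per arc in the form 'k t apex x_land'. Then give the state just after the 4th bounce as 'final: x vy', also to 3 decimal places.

Arc 1: start y=18.030, vy=14.720 → t=3.938, apex=29.085, x_land=17.526, impact vy=-23.876
  bounce: vy ← 0.54·23.876 = 12.893
Arc 2: start y=0.000, vy=12.893 → t=2.631, apex=8.481, x_land=29.235, impact vy=-12.893
  bounce: vy ← 0.54·12.893 = 6.962
Arc 3: start y=0.000, vy=6.962 → t=1.421, apex=2.473, x_land=35.558, impact vy=-6.962
  bounce: vy ← 0.54·6.962 = 3.760
Arc 4: start y=0.000, vy=3.760 → t=0.767, apex=0.721, x_land=38.972, impact vy=-3.760
  bounce: vy ← 0.54·3.760 = 2.030

1 3.938 29.085 17.526
2 2.631 8.481 29.235
3 1.421 2.473 35.558
4 0.767 0.721 38.972
final: 38.972 2.030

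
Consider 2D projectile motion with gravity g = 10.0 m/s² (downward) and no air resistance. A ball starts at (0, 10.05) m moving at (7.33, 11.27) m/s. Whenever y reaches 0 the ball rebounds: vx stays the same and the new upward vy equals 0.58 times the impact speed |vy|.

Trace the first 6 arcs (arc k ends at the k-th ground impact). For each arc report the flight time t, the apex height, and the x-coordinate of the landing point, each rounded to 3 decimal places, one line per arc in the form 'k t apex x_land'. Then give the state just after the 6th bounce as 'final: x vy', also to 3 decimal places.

Arc 1: start y=10.050, vy=11.270 → t=2.938, apex=16.401, x_land=21.536, impact vy=-18.111
  bounce: vy ← 0.58·18.111 = 10.504
Arc 2: start y=0.000, vy=10.504 → t=2.101, apex=5.517, x_land=36.936, impact vy=-10.504
  bounce: vy ← 0.58·10.504 = 6.093
Arc 3: start y=0.000, vy=6.093 → t=1.219, apex=1.856, x_land=45.868, impact vy=-6.093
  bounce: vy ← 0.58·6.093 = 3.534
Arc 4: start y=0.000, vy=3.534 → t=0.707, apex=0.624, x_land=51.048, impact vy=-3.534
  bounce: vy ← 0.58·3.534 = 2.050
Arc 5: start y=0.000, vy=2.050 → t=0.410, apex=0.210, x_land=54.053, impact vy=-2.050
  bounce: vy ← 0.58·2.050 = 1.189
Arc 6: start y=0.000, vy=1.189 → t=0.238, apex=0.071, x_land=55.795, impact vy=-1.189
  bounce: vy ← 0.58·1.189 = 0.689

1 2.938 16.401 21.536
2 2.101 5.517 36.936
3 1.219 1.856 45.868
4 0.707 0.624 51.048
5 0.410 0.210 54.053
6 0.238 0.071 55.795
final: 55.795 0.689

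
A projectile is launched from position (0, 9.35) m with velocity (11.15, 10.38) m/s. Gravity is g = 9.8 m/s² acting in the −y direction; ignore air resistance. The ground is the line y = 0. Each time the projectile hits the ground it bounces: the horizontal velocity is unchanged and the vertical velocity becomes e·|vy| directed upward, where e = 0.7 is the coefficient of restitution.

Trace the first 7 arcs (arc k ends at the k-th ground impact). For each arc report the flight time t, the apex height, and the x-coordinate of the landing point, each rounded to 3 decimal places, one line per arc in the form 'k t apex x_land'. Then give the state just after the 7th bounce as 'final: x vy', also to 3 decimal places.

Arc 1: start y=9.350, vy=10.380 → t=2.800, apex=14.847, x_land=31.219, impact vy=-17.059
  bounce: vy ← 0.7·17.059 = 11.941
Arc 2: start y=0.000, vy=11.941 → t=2.437, apex=7.275, x_land=58.391, impact vy=-11.941
  bounce: vy ← 0.7·11.941 = 8.359
Arc 3: start y=0.000, vy=8.359 → t=1.706, apex=3.565, x_land=77.412, impact vy=-8.359
  bounce: vy ← 0.7·8.359 = 5.851
Arc 4: start y=0.000, vy=5.851 → t=1.194, apex=1.747, x_land=90.726, impact vy=-5.851
  bounce: vy ← 0.7·5.851 = 4.096
Arc 5: start y=0.000, vy=4.096 → t=0.836, apex=0.856, x_land=100.046, impact vy=-4.096
  bounce: vy ← 0.7·4.096 = 2.867
Arc 6: start y=0.000, vy=2.867 → t=0.585, apex=0.419, x_land=106.570, impact vy=-2.867
  bounce: vy ← 0.7·2.867 = 2.007
Arc 7: start y=0.000, vy=2.007 → t=0.410, apex=0.206, x_land=111.137, impact vy=-2.007
  bounce: vy ← 0.7·2.007 = 1.405

1 2.800 14.847 31.219
2 2.437 7.275 58.391
3 1.706 3.565 77.412
4 1.194 1.747 90.726
5 0.836 0.856 100.046
6 0.585 0.419 106.570
7 0.410 0.206 111.137
final: 111.137 1.405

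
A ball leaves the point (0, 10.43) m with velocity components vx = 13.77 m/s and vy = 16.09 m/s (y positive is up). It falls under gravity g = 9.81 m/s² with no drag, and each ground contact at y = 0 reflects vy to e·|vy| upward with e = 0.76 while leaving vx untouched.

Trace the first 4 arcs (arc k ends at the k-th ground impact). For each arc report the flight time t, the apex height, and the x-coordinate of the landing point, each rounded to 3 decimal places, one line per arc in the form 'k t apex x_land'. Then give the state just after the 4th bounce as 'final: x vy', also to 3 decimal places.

Arc 1: start y=10.430, vy=16.090 → t=3.835, apex=23.625, x_land=52.806, impact vy=-21.530
  bounce: vy ← 0.76·21.530 = 16.363
Arc 2: start y=0.000, vy=16.363 → t=3.336, apex=13.646, x_land=98.741, impact vy=-16.363
  bounce: vy ← 0.76·16.363 = 12.436
Arc 3: start y=0.000, vy=12.436 → t=2.535, apex=7.882, x_land=133.651, impact vy=-12.436
  bounce: vy ← 0.76·12.436 = 9.451
Arc 4: start y=0.000, vy=9.451 → t=1.927, apex=4.553, x_land=160.183, impact vy=-9.451
  bounce: vy ← 0.76·9.451 = 7.183

1 3.835 23.625 52.806
2 3.336 13.646 98.741
3 2.535 7.882 133.651
4 1.927 4.553 160.183
final: 160.183 7.183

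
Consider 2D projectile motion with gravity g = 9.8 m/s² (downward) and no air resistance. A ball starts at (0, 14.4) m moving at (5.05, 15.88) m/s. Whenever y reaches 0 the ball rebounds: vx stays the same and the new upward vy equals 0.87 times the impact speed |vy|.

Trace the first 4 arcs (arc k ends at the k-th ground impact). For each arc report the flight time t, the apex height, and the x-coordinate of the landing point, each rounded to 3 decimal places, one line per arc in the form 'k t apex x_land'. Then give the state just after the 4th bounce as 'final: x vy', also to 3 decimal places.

1 3.979 27.266 20.096
2 4.105 20.638 40.823
3 3.571 15.621 58.857
4 3.107 11.823 74.546
final: 74.546 13.244

Arc 1: start y=14.400, vy=15.880 → t=3.979, apex=27.266, x_land=20.096, impact vy=-23.117
  bounce: vy ← 0.87·23.117 = 20.112
Arc 2: start y=0.000, vy=20.112 → t=4.105, apex=20.638, x_land=40.823, impact vy=-20.112
  bounce: vy ← 0.87·20.112 = 17.498
Arc 3: start y=0.000, vy=17.498 → t=3.571, apex=15.621, x_land=58.857, impact vy=-17.498
  bounce: vy ← 0.87·17.498 = 15.223
Arc 4: start y=0.000, vy=15.223 → t=3.107, apex=11.823, x_land=74.546, impact vy=-15.223
  bounce: vy ← 0.87·15.223 = 13.244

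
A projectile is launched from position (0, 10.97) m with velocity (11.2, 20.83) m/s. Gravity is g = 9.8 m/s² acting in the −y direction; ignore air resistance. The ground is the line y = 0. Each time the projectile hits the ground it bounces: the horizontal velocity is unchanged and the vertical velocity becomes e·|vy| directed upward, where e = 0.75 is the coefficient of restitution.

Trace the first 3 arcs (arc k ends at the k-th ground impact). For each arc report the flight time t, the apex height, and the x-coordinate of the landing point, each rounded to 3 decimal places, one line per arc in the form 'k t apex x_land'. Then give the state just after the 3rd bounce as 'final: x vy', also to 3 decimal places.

1 4.725 33.107 52.918
2 3.899 18.623 96.587
3 2.924 10.475 129.339
final: 129.339 10.747

Arc 1: start y=10.970, vy=20.830 → t=4.725, apex=33.107, x_land=52.918, impact vy=-25.474
  bounce: vy ← 0.75·25.474 = 19.105
Arc 2: start y=0.000, vy=19.105 → t=3.899, apex=18.623, x_land=96.587, impact vy=-19.105
  bounce: vy ← 0.75·19.105 = 14.329
Arc 3: start y=0.000, vy=14.329 → t=2.924, apex=10.475, x_land=129.339, impact vy=-14.329
  bounce: vy ← 0.75·14.329 = 10.747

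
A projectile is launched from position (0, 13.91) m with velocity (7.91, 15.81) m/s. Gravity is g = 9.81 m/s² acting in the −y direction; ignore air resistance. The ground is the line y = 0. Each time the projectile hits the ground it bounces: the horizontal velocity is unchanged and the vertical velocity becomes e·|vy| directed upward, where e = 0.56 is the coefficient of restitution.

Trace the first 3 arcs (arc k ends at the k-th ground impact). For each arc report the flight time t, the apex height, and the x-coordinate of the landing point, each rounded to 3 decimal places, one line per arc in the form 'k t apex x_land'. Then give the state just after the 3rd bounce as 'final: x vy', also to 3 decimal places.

1 3.943 26.650 31.186
2 2.611 8.357 51.836
3 1.462 2.621 63.400
final: 63.400 4.016

Arc 1: start y=13.910, vy=15.810 → t=3.943, apex=26.650, x_land=31.186, impact vy=-22.866
  bounce: vy ← 0.56·22.866 = 12.805
Arc 2: start y=0.000, vy=12.805 → t=2.611, apex=8.357, x_land=51.836, impact vy=-12.805
  bounce: vy ← 0.56·12.805 = 7.171
Arc 3: start y=0.000, vy=7.171 → t=1.462, apex=2.621, x_land=63.400, impact vy=-7.171
  bounce: vy ← 0.56·7.171 = 4.016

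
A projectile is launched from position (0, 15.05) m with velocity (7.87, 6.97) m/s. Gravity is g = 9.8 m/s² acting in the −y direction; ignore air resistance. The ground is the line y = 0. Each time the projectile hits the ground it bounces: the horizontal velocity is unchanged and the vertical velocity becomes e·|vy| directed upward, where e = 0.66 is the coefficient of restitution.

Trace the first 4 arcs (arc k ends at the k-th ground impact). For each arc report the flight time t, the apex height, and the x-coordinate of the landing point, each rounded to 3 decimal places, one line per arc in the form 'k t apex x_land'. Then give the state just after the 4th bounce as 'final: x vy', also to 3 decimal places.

1 2.603 17.529 20.482
2 2.497 7.635 40.131
3 1.648 3.326 53.099
4 1.088 1.449 61.657
final: 61.657 3.517

Arc 1: start y=15.050, vy=6.970 → t=2.603, apex=17.529, x_land=20.482, impact vy=-18.535
  bounce: vy ← 0.66·18.535 = 12.233
Arc 2: start y=0.000, vy=12.233 → t=2.497, apex=7.635, x_land=40.131, impact vy=-12.233
  bounce: vy ← 0.66·12.233 = 8.074
Arc 3: start y=0.000, vy=8.074 → t=1.648, apex=3.326, x_land=53.099, impact vy=-8.074
  bounce: vy ← 0.66·8.074 = 5.329
Arc 4: start y=0.000, vy=5.329 → t=1.088, apex=1.449, x_land=61.657, impact vy=-5.329
  bounce: vy ← 0.66·5.329 = 3.517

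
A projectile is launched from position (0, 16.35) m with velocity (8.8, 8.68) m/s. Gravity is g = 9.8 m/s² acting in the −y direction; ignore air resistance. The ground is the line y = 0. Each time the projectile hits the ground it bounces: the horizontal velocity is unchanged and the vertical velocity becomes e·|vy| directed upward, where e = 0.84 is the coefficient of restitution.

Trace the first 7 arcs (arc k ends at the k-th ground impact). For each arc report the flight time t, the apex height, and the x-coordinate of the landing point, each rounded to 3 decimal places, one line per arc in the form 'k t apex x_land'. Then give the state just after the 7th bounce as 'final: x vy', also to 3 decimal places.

Arc 1: start y=16.350, vy=8.680 → t=2.916, apex=20.194, x_land=25.659, impact vy=-19.895
  bounce: vy ← 0.84·19.895 = 16.712
Arc 2: start y=0.000, vy=16.712 → t=3.411, apex=14.249, x_land=55.672, impact vy=-16.712
  bounce: vy ← 0.84·16.712 = 14.038
Arc 3: start y=0.000, vy=14.038 → t=2.865, apex=10.054, x_land=80.882, impact vy=-14.038
  bounce: vy ← 0.84·14.038 = 11.792
Arc 4: start y=0.000, vy=11.792 → t=2.406, apex=7.094, x_land=102.059, impact vy=-11.792
  bounce: vy ← 0.84·11.792 = 9.905
Arc 5: start y=0.000, vy=9.905 → t=2.021, apex=5.006, x_land=119.848, impact vy=-9.905
  bounce: vy ← 0.84·9.905 = 8.320
Arc 6: start y=0.000, vy=8.320 → t=1.698, apex=3.532, x_land=134.790, impact vy=-8.320
  bounce: vy ← 0.84·8.320 = 6.989
Arc 7: start y=0.000, vy=6.989 → t=1.426, apex=2.492, x_land=147.342, impact vy=-6.989
  bounce: vy ← 0.84·6.989 = 5.871

1 2.916 20.194 25.659
2 3.411 14.249 55.672
3 2.865 10.054 80.882
4 2.406 7.094 102.059
5 2.021 5.006 119.848
6 1.698 3.532 134.790
7 1.426 2.492 147.342
final: 147.342 5.871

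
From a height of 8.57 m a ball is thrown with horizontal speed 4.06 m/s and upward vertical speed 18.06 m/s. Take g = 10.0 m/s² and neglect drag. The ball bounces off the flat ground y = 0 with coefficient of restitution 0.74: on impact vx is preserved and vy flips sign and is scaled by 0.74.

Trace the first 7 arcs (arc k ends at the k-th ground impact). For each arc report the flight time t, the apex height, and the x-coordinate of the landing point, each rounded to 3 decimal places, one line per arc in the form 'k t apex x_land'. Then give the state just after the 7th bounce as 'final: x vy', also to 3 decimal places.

1 4.037 24.878 16.389
2 3.301 13.623 29.792
3 2.443 7.460 39.710
4 1.808 4.085 47.050
5 1.338 2.237 52.481
6 0.990 1.225 56.501
7 0.733 0.671 59.475
final: 59.475 2.710

Arc 1: start y=8.570, vy=18.060 → t=4.037, apex=24.878, x_land=16.389, impact vy=-22.306
  bounce: vy ← 0.74·22.306 = 16.507
Arc 2: start y=0.000, vy=16.507 → t=3.301, apex=13.623, x_land=29.792, impact vy=-16.507
  bounce: vy ← 0.74·16.507 = 12.215
Arc 3: start y=0.000, vy=12.215 → t=2.443, apex=7.460, x_land=39.710, impact vy=-12.215
  bounce: vy ← 0.74·12.215 = 9.039
Arc 4: start y=0.000, vy=9.039 → t=1.808, apex=4.085, x_land=47.050, impact vy=-9.039
  bounce: vy ← 0.74·9.039 = 6.689
Arc 5: start y=0.000, vy=6.689 → t=1.338, apex=2.237, x_land=52.481, impact vy=-6.689
  bounce: vy ← 0.74·6.689 = 4.950
Arc 6: start y=0.000, vy=4.950 → t=0.990, apex=1.225, x_land=56.501, impact vy=-4.950
  bounce: vy ← 0.74·4.950 = 3.663
Arc 7: start y=0.000, vy=3.663 → t=0.733, apex=0.671, x_land=59.475, impact vy=-3.663
  bounce: vy ← 0.74·3.663 = 2.710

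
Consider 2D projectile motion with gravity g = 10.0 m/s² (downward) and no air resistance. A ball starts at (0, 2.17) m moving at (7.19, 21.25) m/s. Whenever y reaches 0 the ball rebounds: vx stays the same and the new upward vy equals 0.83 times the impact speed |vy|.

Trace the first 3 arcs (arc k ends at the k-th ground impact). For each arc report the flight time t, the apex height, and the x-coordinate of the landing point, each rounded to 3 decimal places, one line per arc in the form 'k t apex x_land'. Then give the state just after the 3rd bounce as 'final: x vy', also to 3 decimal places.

1 4.350 24.748 31.275
2 3.693 17.049 57.828
3 3.065 11.745 79.868
final: 79.868 12.721

Arc 1: start y=2.170, vy=21.250 → t=4.350, apex=24.748, x_land=31.275, impact vy=-22.248
  bounce: vy ← 0.83·22.248 = 18.466
Arc 2: start y=0.000, vy=18.466 → t=3.693, apex=17.049, x_land=57.828, impact vy=-18.466
  bounce: vy ← 0.83·18.466 = 15.326
Arc 3: start y=0.000, vy=15.326 → t=3.065, apex=11.745, x_land=79.868, impact vy=-15.326
  bounce: vy ← 0.83·15.326 = 12.721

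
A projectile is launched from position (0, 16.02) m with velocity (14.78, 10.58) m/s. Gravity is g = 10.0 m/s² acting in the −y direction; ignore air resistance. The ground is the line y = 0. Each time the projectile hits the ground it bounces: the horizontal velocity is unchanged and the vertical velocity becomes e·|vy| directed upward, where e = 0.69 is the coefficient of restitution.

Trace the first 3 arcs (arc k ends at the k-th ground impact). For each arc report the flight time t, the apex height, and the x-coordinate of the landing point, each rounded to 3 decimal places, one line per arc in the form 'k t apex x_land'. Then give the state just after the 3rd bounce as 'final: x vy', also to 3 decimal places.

Arc 1: start y=16.020, vy=10.580 → t=3.137, apex=21.617, x_land=46.369, impact vy=-20.793
  bounce: vy ← 0.69·20.793 = 14.347
Arc 2: start y=0.000, vy=14.347 → t=2.869, apex=10.292, x_land=88.778, impact vy=-14.347
  bounce: vy ← 0.69·14.347 = 9.899
Arc 3: start y=0.000, vy=9.899 → t=1.980, apex=4.900, x_land=118.041, impact vy=-9.899
  bounce: vy ← 0.69·9.899 = 6.831

1 3.137 21.617 46.369
2 2.869 10.292 88.778
3 1.980 4.900 118.041
final: 118.041 6.831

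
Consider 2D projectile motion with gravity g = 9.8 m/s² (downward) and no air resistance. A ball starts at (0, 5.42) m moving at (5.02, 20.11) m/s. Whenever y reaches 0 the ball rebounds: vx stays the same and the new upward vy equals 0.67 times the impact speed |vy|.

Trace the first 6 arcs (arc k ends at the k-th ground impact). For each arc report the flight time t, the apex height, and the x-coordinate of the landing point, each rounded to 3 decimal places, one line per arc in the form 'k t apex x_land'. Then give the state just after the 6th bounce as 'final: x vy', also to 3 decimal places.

Arc 1: start y=5.420, vy=20.110 → t=4.358, apex=26.053, x_land=21.877, impact vy=-22.597
  bounce: vy ← 0.67·22.597 = 15.140
Arc 2: start y=0.000, vy=15.140 → t=3.090, apex=11.695, x_land=37.388, impact vy=-15.140
  bounce: vy ← 0.67·15.140 = 10.144
Arc 3: start y=0.000, vy=10.144 → t=2.070, apex=5.250, x_land=47.780, impact vy=-10.144
  bounce: vy ← 0.67·10.144 = 6.796
Arc 4: start y=0.000, vy=6.796 → t=1.387, apex=2.357, x_land=54.743, impact vy=-6.796
  bounce: vy ← 0.67·6.796 = 4.554
Arc 5: start y=0.000, vy=4.554 → t=0.929, apex=1.058, x_land=59.408, impact vy=-4.554
  bounce: vy ← 0.67·4.554 = 3.051
Arc 6: start y=0.000, vy=3.051 → t=0.623, apex=0.475, x_land=62.534, impact vy=-3.051
  bounce: vy ← 0.67·3.051 = 2.044

1 4.358 26.053 21.877
2 3.090 11.695 37.388
3 2.070 5.250 47.780
4 1.387 2.357 54.743
5 0.929 1.058 59.408
6 0.623 0.475 62.534
final: 62.534 2.044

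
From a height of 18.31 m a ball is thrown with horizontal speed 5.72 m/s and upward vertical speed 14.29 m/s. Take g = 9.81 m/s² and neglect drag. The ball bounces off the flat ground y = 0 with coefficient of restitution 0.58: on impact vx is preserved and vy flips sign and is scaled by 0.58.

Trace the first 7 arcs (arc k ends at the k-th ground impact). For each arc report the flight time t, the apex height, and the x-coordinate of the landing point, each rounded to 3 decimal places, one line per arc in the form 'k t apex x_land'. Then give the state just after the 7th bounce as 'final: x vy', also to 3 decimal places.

Arc 1: start y=18.310, vy=14.290 → t=3.876, apex=28.718, x_land=22.173, impact vy=-23.737
  bounce: vy ← 0.58·23.737 = 13.767
Arc 2: start y=0.000, vy=13.767 → t=2.807, apex=9.661, x_land=38.228, impact vy=-13.767
  bounce: vy ← 0.58·13.767 = 7.985
Arc 3: start y=0.000, vy=7.985 → t=1.628, apex=3.250, x_land=47.540, impact vy=-7.985
  bounce: vy ← 0.58·7.985 = 4.631
Arc 4: start y=0.000, vy=4.631 → t=0.944, apex=1.093, x_land=52.941, impact vy=-4.631
  bounce: vy ← 0.58·4.631 = 2.686
Arc 5: start y=0.000, vy=2.686 → t=0.548, apex=0.368, x_land=56.073, impact vy=-2.686
  bounce: vy ← 0.58·2.686 = 1.558
Arc 6: start y=0.000, vy=1.558 → t=0.318, apex=0.124, x_land=57.890, impact vy=-1.558
  bounce: vy ← 0.58·1.558 = 0.904
Arc 7: start y=0.000, vy=0.904 → t=0.184, apex=0.042, x_land=58.944, impact vy=-0.904
  bounce: vy ← 0.58·0.904 = 0.524

1 3.876 28.718 22.173
2 2.807 9.661 38.228
3 1.628 3.250 47.540
4 0.944 1.093 52.941
5 0.548 0.368 56.073
6 0.318 0.124 57.890
7 0.184 0.042 58.944
final: 58.944 0.524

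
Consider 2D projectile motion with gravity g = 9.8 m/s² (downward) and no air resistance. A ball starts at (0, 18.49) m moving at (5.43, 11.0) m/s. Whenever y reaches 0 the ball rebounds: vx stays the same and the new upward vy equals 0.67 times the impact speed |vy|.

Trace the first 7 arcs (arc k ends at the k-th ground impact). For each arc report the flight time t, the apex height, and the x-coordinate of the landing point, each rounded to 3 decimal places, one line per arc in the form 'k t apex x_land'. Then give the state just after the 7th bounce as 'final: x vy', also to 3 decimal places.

Arc 1: start y=18.490, vy=11.000 → t=3.366, apex=24.663, x_land=18.277, impact vy=-21.986
  bounce: vy ← 0.67·21.986 = 14.731
Arc 2: start y=0.000, vy=14.731 → t=3.006, apex=11.071, x_land=34.601, impact vy=-14.731
  bounce: vy ← 0.67·14.731 = 9.870
Arc 3: start y=0.000, vy=9.870 → t=2.014, apex=4.970, x_land=45.539, impact vy=-9.870
  bounce: vy ← 0.67·9.870 = 6.613
Arc 4: start y=0.000, vy=6.613 → t=1.350, apex=2.231, x_land=52.867, impact vy=-6.613
  bounce: vy ← 0.67·6.613 = 4.431
Arc 5: start y=0.000, vy=4.431 → t=0.904, apex=1.002, x_land=57.776, impact vy=-4.431
  bounce: vy ← 0.67·4.431 = 2.968
Arc 6: start y=0.000, vy=2.968 → t=0.606, apex=0.450, x_land=61.066, impact vy=-2.968
  bounce: vy ← 0.67·2.968 = 1.989
Arc 7: start y=0.000, vy=1.989 → t=0.406, apex=0.202, x_land=63.270, impact vy=-1.989
  bounce: vy ← 0.67·1.989 = 1.333

1 3.366 24.663 18.277
2 3.006 11.071 34.601
3 2.014 4.970 45.539
4 1.350 2.231 52.867
5 0.904 1.002 57.776
6 0.606 0.450 61.066
7 0.406 0.202 63.270
final: 63.270 1.333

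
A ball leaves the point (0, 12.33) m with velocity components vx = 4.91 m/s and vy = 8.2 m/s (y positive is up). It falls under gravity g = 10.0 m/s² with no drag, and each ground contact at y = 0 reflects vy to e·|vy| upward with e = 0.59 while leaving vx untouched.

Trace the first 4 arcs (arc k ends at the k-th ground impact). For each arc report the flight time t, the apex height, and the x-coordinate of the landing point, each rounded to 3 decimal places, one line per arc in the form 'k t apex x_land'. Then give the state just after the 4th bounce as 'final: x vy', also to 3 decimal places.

Arc 1: start y=12.330, vy=8.200 → t=2.592, apex=15.692, x_land=12.725, impact vy=-17.716
  bounce: vy ← 0.59·17.716 = 10.452
Arc 2: start y=0.000, vy=10.452 → t=2.090, apex=5.462, x_land=22.989, impact vy=-10.452
  bounce: vy ← 0.59·10.452 = 6.167
Arc 3: start y=0.000, vy=6.167 → t=1.233, apex=1.901, x_land=29.044, impact vy=-6.167
  bounce: vy ← 0.59·6.167 = 3.638
Arc 4: start y=0.000, vy=3.638 → t=0.728, apex=0.662, x_land=32.617, impact vy=-3.638
  bounce: vy ← 0.59·3.638 = 2.147

1 2.592 15.692 12.725
2 2.090 5.462 22.989
3 1.233 1.901 29.044
4 0.728 0.662 32.617
final: 32.617 2.147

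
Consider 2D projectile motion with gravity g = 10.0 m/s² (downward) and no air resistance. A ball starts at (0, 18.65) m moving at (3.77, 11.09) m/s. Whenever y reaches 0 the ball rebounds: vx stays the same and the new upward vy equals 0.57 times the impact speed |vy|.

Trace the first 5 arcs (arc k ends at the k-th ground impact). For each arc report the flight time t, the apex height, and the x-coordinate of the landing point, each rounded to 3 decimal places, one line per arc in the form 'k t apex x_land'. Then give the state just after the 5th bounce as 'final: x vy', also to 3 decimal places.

1 3.336 24.799 12.577
2 2.539 8.057 22.149
3 1.447 2.618 27.604
4 0.825 0.851 30.714
5 0.470 0.276 32.487
final: 32.487 1.340

Arc 1: start y=18.650, vy=11.090 → t=3.336, apex=24.799, x_land=12.577, impact vy=-22.271
  bounce: vy ← 0.57·22.271 = 12.694
Arc 2: start y=0.000, vy=12.694 → t=2.539, apex=8.057, x_land=22.149, impact vy=-12.694
  bounce: vy ← 0.57·12.694 = 7.236
Arc 3: start y=0.000, vy=7.236 → t=1.447, apex=2.618, x_land=27.604, impact vy=-7.236
  bounce: vy ← 0.57·7.236 = 4.124
Arc 4: start y=0.000, vy=4.124 → t=0.825, apex=0.851, x_land=30.714, impact vy=-4.124
  bounce: vy ← 0.57·4.124 = 2.351
Arc 5: start y=0.000, vy=2.351 → t=0.470, apex=0.276, x_land=32.487, impact vy=-2.351
  bounce: vy ← 0.57·2.351 = 1.340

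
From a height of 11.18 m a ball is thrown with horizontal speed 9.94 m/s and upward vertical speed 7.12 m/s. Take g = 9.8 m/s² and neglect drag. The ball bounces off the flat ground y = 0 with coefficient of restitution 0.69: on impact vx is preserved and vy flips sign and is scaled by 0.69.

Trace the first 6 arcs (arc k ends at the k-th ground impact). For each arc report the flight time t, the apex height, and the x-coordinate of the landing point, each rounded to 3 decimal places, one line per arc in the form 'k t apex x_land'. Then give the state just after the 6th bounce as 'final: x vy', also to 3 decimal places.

1 2.403 13.766 23.883
2 2.313 6.554 46.875
3 1.596 3.120 62.739
4 1.101 1.486 73.686
5 0.760 0.707 81.239
6 0.524 0.337 86.451
final: 86.451 1.773

Arc 1: start y=11.180, vy=7.120 → t=2.403, apex=13.766, x_land=23.883, impact vy=-16.426
  bounce: vy ← 0.69·16.426 = 11.334
Arc 2: start y=0.000, vy=11.334 → t=2.313, apex=6.554, x_land=46.875, impact vy=-11.334
  bounce: vy ← 0.69·11.334 = 7.821
Arc 3: start y=0.000, vy=7.821 → t=1.596, apex=3.120, x_land=62.739, impact vy=-7.821
  bounce: vy ← 0.69·7.821 = 5.396
Arc 4: start y=0.000, vy=5.396 → t=1.101, apex=1.486, x_land=73.686, impact vy=-5.396
  bounce: vy ← 0.69·5.396 = 3.723
Arc 5: start y=0.000, vy=3.723 → t=0.760, apex=0.707, x_land=81.239, impact vy=-3.723
  bounce: vy ← 0.69·3.723 = 2.569
Arc 6: start y=0.000, vy=2.569 → t=0.524, apex=0.337, x_land=86.451, impact vy=-2.569
  bounce: vy ← 0.69·2.569 = 1.773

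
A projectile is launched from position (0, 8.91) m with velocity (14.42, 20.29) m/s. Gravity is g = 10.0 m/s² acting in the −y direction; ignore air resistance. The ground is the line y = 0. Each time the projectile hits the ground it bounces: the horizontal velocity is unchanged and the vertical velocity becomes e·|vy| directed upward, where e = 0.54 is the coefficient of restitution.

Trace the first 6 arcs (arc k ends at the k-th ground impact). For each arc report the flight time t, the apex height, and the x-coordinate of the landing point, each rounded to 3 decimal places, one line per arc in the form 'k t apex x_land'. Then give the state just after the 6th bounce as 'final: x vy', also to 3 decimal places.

Arc 1: start y=8.910, vy=20.290 → t=4.458, apex=29.494, x_land=64.281, impact vy=-24.288
  bounce: vy ← 0.54·24.288 = 13.115
Arc 2: start y=0.000, vy=13.115 → t=2.623, apex=8.601, x_land=102.105, impact vy=-13.115
  bounce: vy ← 0.54·13.115 = 7.082
Arc 3: start y=0.000, vy=7.082 → t=1.416, apex=2.508, x_land=122.530, impact vy=-7.082
  bounce: vy ← 0.54·7.082 = 3.824
Arc 4: start y=0.000, vy=3.824 → t=0.765, apex=0.731, x_land=133.560, impact vy=-3.824
  bounce: vy ← 0.54·3.824 = 2.065
Arc 5: start y=0.000, vy=2.065 → t=0.413, apex=0.213, x_land=139.516, impact vy=-2.065
  bounce: vy ← 0.54·2.065 = 1.115
Arc 6: start y=0.000, vy=1.115 → t=0.223, apex=0.062, x_land=142.732, impact vy=-1.115
  bounce: vy ← 0.54·1.115 = 0.602

1 4.458 29.494 64.281
2 2.623 8.601 102.105
3 1.416 2.508 122.530
4 0.765 0.731 133.560
5 0.413 0.213 139.516
6 0.223 0.062 142.732
final: 142.732 0.602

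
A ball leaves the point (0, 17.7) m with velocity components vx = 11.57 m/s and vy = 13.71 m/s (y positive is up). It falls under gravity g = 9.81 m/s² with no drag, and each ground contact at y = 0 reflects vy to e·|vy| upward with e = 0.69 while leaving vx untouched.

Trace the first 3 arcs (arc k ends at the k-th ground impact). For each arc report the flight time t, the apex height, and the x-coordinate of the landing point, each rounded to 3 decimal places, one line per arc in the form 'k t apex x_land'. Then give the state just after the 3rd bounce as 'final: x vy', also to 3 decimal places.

1 3.756 27.280 43.456
2 3.254 12.988 81.110
3 2.246 6.184 107.092
final: 107.092 7.600

Arc 1: start y=17.700, vy=13.710 → t=3.756, apex=27.280, x_land=43.456, impact vy=-23.135
  bounce: vy ← 0.69·23.135 = 15.963
Arc 2: start y=0.000, vy=15.963 → t=3.254, apex=12.988, x_land=81.110, impact vy=-15.963
  bounce: vy ← 0.69·15.963 = 11.015
Arc 3: start y=0.000, vy=11.015 → t=2.246, apex=6.184, x_land=107.092, impact vy=-11.015
  bounce: vy ← 0.69·11.015 = 7.600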